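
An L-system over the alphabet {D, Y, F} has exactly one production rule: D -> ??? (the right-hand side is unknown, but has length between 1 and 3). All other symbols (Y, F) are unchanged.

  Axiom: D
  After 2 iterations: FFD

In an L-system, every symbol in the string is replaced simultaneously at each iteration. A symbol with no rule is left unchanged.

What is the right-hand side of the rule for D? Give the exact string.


Trying D -> FD:
  Step 0: D
  Step 1: FD
  Step 2: FFD
Matches the given result.

Answer: FD


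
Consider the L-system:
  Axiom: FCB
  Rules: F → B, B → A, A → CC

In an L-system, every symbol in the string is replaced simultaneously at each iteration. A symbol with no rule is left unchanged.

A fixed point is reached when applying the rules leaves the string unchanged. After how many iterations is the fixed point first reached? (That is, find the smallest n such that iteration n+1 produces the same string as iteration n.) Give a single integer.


Answer: 3

Derivation:
Step 0: FCB
Step 1: BCA
Step 2: ACCC
Step 3: CCCCC
Step 4: CCCCC  (unchanged — fixed point at step 3)


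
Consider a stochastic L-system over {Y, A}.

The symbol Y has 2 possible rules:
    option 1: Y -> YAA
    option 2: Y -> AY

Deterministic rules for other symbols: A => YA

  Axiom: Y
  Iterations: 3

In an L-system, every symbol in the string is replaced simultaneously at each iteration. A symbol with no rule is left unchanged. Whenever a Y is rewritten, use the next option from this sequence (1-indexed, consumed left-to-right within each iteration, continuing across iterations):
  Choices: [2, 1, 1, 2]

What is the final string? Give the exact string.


Answer: YAAYAAYYAYA

Derivation:
Step 0: Y
Step 1: AY  (used choices [2])
Step 2: YAYAA  (used choices [1])
Step 3: YAAYAAYYAYA  (used choices [1, 2])


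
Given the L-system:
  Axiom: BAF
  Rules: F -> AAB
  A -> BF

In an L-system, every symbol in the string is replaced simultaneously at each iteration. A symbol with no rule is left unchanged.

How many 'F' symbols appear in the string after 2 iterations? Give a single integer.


Step 0: BAF  (1 'F')
Step 1: BBFAAB  (1 'F')
Step 2: BBAABBFBFB  (2 'F')

Answer: 2


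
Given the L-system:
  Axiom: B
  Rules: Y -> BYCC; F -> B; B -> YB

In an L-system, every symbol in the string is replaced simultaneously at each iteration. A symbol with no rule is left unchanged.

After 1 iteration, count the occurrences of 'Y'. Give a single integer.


Answer: 1

Derivation:
Step 0: B  (0 'Y')
Step 1: YB  (1 'Y')


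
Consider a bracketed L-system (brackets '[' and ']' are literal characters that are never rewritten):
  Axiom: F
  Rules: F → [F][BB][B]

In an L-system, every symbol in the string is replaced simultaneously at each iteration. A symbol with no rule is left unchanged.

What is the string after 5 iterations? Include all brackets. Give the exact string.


Step 0: F
Step 1: [F][BB][B]
Step 2: [[F][BB][B]][BB][B]
Step 3: [[[F][BB][B]][BB][B]][BB][B]
Step 4: [[[[F][BB][B]][BB][B]][BB][B]][BB][B]
Step 5: [[[[[F][BB][B]][BB][B]][BB][B]][BB][B]][BB][B]

Answer: [[[[[F][BB][B]][BB][B]][BB][B]][BB][B]][BB][B]


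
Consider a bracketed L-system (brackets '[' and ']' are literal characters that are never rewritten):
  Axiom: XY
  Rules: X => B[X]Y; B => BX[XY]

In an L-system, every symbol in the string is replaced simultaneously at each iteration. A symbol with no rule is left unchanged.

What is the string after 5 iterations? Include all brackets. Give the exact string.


Answer: BX[XY]B[X]Y[B[X]YY]BX[XY][B[X]Y]Y[BX[XY][B[X]Y]YY]BX[XY]B[X]Y[B[X]YY][BX[XY][B[X]Y]Y]Y[BX[XY]B[X]Y[B[X]YY][BX[XY][B[X]Y]Y]YY][BX[XY]B[X]Y[B[X]YY]BX[XY][B[X]Y]Y[BX[XY][B[X]Y]YY][BX[XY]B[X]Y[B[X]YY][BX[XY][B[X]Y]Y]Y]Y]YY

Derivation:
Step 0: XY
Step 1: B[X]YY
Step 2: BX[XY][B[X]Y]YY
Step 3: BX[XY]B[X]Y[B[X]YY][BX[XY][B[X]Y]Y]YY
Step 4: BX[XY]B[X]Y[B[X]YY]BX[XY][B[X]Y]Y[BX[XY][B[X]Y]YY][BX[XY]B[X]Y[B[X]YY][BX[XY][B[X]Y]Y]Y]YY
Step 5: BX[XY]B[X]Y[B[X]YY]BX[XY][B[X]Y]Y[BX[XY][B[X]Y]YY]BX[XY]B[X]Y[B[X]YY][BX[XY][B[X]Y]Y]Y[BX[XY]B[X]Y[B[X]YY][BX[XY][B[X]Y]Y]YY][BX[XY]B[X]Y[B[X]YY]BX[XY][B[X]Y]Y[BX[XY][B[X]Y]YY][BX[XY]B[X]Y[B[X]YY][BX[XY][B[X]Y]Y]Y]Y]YY


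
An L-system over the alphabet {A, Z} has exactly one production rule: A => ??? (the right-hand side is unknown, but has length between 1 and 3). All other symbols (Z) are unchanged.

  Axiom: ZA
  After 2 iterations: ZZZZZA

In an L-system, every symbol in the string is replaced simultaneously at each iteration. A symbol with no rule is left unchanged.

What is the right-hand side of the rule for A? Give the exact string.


Trying A => ZZA:
  Step 0: ZA
  Step 1: ZZZA
  Step 2: ZZZZZA
Matches the given result.

Answer: ZZA


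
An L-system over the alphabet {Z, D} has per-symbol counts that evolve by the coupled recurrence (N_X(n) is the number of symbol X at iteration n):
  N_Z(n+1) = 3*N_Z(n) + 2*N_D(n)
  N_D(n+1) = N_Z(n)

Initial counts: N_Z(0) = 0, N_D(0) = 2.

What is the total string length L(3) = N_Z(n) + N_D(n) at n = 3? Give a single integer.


Step 0: N_Z=0, N_D=2, L=2
Step 1: N_Z=4, N_D=0, L=4
Step 2: N_Z=12, N_D=4, L=16
Step 3: N_Z=44, N_D=12, L=56

Answer: 56


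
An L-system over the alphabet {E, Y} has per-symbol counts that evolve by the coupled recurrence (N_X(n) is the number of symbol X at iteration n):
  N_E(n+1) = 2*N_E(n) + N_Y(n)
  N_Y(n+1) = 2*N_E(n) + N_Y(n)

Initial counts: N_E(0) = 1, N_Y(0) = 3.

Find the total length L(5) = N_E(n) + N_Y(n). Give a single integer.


Answer: 810

Derivation:
Step 0: N_E=1, N_Y=3, L=4
Step 1: N_E=5, N_Y=5, L=10
Step 2: N_E=15, N_Y=15, L=30
Step 3: N_E=45, N_Y=45, L=90
Step 4: N_E=135, N_Y=135, L=270
Step 5: N_E=405, N_Y=405, L=810


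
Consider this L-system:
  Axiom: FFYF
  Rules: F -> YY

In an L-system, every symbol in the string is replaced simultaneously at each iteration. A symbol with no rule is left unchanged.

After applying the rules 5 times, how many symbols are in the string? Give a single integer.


Step 0: length = 4
Step 1: length = 7
Step 2: length = 7
Step 3: length = 7
Step 4: length = 7
Step 5: length = 7

Answer: 7


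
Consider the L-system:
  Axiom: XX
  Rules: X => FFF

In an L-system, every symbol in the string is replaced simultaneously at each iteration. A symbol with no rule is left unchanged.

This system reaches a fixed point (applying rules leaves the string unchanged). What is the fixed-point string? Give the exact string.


Answer: FFFFFF

Derivation:
Step 0: XX
Step 1: FFFFFF
Step 2: FFFFFF  (unchanged — fixed point at step 1)


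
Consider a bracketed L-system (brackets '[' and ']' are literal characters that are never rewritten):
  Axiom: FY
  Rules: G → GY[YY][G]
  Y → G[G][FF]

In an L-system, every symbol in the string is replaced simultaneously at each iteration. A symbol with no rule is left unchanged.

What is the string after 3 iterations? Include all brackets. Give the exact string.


Step 0: FY
Step 1: FG[G][FF]
Step 2: FGY[YY][G][GY[YY][G]][FF]
Step 3: FGY[YY][G]G[G][FF][G[G][FF]G[G][FF]][GY[YY][G]][GY[YY][G]G[G][FF][G[G][FF]G[G][FF]][GY[YY][G]]][FF]

Answer: FGY[YY][G]G[G][FF][G[G][FF]G[G][FF]][GY[YY][G]][GY[YY][G]G[G][FF][G[G][FF]G[G][FF]][GY[YY][G]]][FF]


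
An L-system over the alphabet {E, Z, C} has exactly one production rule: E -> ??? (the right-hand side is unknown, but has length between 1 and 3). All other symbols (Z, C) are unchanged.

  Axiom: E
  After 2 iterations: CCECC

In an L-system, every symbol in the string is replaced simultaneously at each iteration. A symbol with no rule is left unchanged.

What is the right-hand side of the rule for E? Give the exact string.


Trying E -> CEC:
  Step 0: E
  Step 1: CEC
  Step 2: CCECC
Matches the given result.

Answer: CEC


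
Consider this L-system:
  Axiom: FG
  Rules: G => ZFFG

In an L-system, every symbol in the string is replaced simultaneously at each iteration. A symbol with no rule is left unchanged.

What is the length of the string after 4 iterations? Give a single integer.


Step 0: length = 2
Step 1: length = 5
Step 2: length = 8
Step 3: length = 11
Step 4: length = 14

Answer: 14


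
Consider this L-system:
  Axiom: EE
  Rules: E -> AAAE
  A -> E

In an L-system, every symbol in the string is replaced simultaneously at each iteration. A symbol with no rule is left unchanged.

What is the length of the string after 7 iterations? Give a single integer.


Answer: 1016

Derivation:
Step 0: length = 2
Step 1: length = 8
Step 2: length = 14
Step 3: length = 38
Step 4: length = 80
Step 5: length = 194
Step 6: length = 434
Step 7: length = 1016


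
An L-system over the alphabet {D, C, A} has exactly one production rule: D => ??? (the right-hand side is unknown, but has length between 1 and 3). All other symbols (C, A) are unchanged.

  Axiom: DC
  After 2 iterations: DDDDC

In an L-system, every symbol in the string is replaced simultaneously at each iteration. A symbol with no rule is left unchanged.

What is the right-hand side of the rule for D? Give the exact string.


Trying D => DD:
  Step 0: DC
  Step 1: DDC
  Step 2: DDDDC
Matches the given result.

Answer: DD


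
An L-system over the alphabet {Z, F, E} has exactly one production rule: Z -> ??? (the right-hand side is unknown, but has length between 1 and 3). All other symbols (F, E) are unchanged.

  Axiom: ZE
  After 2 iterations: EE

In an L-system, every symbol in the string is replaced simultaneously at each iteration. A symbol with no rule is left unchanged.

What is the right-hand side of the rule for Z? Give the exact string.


Answer: E

Derivation:
Trying Z -> E:
  Step 0: ZE
  Step 1: EE
  Step 2: EE
Matches the given result.


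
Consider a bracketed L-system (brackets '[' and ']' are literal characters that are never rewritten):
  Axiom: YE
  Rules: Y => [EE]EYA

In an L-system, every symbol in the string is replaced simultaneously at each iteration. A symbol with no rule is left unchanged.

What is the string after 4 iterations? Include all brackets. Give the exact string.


Step 0: YE
Step 1: [EE]EYAE
Step 2: [EE]E[EE]EYAAE
Step 3: [EE]E[EE]E[EE]EYAAAE
Step 4: [EE]E[EE]E[EE]E[EE]EYAAAAE

Answer: [EE]E[EE]E[EE]E[EE]EYAAAAE


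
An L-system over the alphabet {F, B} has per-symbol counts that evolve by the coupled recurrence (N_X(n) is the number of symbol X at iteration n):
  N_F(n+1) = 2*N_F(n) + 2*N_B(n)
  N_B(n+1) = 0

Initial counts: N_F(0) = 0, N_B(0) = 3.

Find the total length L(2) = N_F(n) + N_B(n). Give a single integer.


Step 0: N_F=0, N_B=3, L=3
Step 1: N_F=6, N_B=0, L=6
Step 2: N_F=12, N_B=0, L=12

Answer: 12


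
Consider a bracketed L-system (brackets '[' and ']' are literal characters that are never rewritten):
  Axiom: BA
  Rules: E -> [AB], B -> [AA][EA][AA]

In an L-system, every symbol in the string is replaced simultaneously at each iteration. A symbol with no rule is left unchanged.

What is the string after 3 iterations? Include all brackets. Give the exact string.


Step 0: BA
Step 1: [AA][EA][AA]A
Step 2: [AA][[AB]A][AA]A
Step 3: [AA][[A[AA][EA][AA]]A][AA]A

Answer: [AA][[A[AA][EA][AA]]A][AA]A


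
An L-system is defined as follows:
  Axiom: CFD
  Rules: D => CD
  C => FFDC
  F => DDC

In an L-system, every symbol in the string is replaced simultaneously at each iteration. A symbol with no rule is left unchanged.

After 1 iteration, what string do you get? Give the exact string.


Step 0: CFD
Step 1: FFDCDDCCD

Answer: FFDCDDCCD


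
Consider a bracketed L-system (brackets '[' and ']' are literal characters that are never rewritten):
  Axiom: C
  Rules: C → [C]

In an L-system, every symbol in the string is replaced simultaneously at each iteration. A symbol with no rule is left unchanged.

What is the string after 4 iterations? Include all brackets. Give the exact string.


Step 0: C
Step 1: [C]
Step 2: [[C]]
Step 3: [[[C]]]
Step 4: [[[[C]]]]

Answer: [[[[C]]]]


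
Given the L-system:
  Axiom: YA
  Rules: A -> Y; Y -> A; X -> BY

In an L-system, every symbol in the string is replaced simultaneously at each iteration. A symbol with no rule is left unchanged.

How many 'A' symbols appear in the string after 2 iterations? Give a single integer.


Step 0: YA  (1 'A')
Step 1: AY  (1 'A')
Step 2: YA  (1 'A')

Answer: 1


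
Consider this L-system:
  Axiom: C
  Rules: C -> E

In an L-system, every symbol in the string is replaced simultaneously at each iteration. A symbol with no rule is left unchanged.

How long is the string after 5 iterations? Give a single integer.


Answer: 1

Derivation:
Step 0: length = 1
Step 1: length = 1
Step 2: length = 1
Step 3: length = 1
Step 4: length = 1
Step 5: length = 1


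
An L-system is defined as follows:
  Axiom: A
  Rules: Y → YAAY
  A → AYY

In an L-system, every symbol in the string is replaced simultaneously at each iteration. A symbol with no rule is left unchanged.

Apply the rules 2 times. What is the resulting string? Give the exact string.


Step 0: A
Step 1: AYY
Step 2: AYYYAAYYAAY

Answer: AYYYAAYYAAY


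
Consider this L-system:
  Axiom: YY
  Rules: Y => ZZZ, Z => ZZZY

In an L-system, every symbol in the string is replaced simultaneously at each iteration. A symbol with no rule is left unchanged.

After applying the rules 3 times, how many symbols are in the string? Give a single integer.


Step 0: length = 2
Step 1: length = 6
Step 2: length = 24
Step 3: length = 90

Answer: 90


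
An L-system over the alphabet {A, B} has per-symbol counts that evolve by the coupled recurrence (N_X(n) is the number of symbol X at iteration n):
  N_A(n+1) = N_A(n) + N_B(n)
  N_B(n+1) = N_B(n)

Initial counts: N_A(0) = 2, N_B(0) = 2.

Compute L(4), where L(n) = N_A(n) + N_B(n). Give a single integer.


Step 0: N_A=2, N_B=2, L=4
Step 1: N_A=4, N_B=2, L=6
Step 2: N_A=6, N_B=2, L=8
Step 3: N_A=8, N_B=2, L=10
Step 4: N_A=10, N_B=2, L=12

Answer: 12


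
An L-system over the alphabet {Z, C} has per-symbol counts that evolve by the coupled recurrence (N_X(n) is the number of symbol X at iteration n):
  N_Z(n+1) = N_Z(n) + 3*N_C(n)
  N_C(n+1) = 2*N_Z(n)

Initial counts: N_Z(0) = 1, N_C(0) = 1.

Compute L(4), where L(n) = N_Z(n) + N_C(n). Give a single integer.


Answer: 162

Derivation:
Step 0: N_Z=1, N_C=1, L=2
Step 1: N_Z=4, N_C=2, L=6
Step 2: N_Z=10, N_C=8, L=18
Step 3: N_Z=34, N_C=20, L=54
Step 4: N_Z=94, N_C=68, L=162


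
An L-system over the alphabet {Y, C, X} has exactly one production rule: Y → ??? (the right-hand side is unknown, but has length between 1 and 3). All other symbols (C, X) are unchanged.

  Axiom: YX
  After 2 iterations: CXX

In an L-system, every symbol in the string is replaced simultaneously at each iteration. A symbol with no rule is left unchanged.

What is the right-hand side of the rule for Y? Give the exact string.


Trying Y → CX:
  Step 0: YX
  Step 1: CXX
  Step 2: CXX
Matches the given result.

Answer: CX


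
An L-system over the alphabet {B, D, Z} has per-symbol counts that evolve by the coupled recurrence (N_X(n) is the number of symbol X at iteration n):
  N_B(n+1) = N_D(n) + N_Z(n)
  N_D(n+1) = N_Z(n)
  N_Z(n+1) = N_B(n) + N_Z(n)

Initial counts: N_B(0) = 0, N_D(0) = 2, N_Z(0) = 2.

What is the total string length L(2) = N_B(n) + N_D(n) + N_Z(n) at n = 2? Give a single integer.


Answer: 12

Derivation:
Step 0: N_B=0, N_D=2, N_Z=2, L=4
Step 1: N_B=4, N_D=2, N_Z=2, L=8
Step 2: N_B=4, N_D=2, N_Z=6, L=12


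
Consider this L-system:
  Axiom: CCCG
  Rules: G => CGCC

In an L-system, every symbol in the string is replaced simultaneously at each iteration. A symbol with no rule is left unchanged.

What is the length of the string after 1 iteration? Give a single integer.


Step 0: length = 4
Step 1: length = 7

Answer: 7


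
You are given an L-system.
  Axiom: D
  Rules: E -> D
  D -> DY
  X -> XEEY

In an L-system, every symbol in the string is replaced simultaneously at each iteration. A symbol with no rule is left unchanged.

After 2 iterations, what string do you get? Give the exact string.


Answer: DYY

Derivation:
Step 0: D
Step 1: DY
Step 2: DYY


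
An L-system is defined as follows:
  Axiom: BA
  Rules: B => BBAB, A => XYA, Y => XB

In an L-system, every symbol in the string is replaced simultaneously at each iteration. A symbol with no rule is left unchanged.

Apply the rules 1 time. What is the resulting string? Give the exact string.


Answer: BBABXYA

Derivation:
Step 0: BA
Step 1: BBABXYA


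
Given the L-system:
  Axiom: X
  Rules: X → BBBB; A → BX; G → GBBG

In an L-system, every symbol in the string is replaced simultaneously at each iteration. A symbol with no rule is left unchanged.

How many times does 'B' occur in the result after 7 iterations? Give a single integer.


Answer: 4

Derivation:
Step 0: X  (0 'B')
Step 1: BBBB  (4 'B')
Step 2: BBBB  (4 'B')
Step 3: BBBB  (4 'B')
Step 4: BBBB  (4 'B')
Step 5: BBBB  (4 'B')
Step 6: BBBB  (4 'B')
Step 7: BBBB  (4 'B')


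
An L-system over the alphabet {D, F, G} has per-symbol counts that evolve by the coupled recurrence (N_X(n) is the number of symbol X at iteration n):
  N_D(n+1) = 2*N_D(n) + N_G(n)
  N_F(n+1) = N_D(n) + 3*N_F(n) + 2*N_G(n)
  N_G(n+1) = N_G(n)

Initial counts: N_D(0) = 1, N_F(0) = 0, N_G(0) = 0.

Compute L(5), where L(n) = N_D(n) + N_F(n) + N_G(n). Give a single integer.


Answer: 243

Derivation:
Step 0: N_D=1, N_F=0, N_G=0, L=1
Step 1: N_D=2, N_F=1, N_G=0, L=3
Step 2: N_D=4, N_F=5, N_G=0, L=9
Step 3: N_D=8, N_F=19, N_G=0, L=27
Step 4: N_D=16, N_F=65, N_G=0, L=81
Step 5: N_D=32, N_F=211, N_G=0, L=243


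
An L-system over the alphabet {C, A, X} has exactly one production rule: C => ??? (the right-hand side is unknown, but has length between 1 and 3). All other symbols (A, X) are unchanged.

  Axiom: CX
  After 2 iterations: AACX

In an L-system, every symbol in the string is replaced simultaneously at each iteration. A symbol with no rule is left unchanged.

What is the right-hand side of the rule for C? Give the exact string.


Answer: AC

Derivation:
Trying C => AC:
  Step 0: CX
  Step 1: ACX
  Step 2: AACX
Matches the given result.


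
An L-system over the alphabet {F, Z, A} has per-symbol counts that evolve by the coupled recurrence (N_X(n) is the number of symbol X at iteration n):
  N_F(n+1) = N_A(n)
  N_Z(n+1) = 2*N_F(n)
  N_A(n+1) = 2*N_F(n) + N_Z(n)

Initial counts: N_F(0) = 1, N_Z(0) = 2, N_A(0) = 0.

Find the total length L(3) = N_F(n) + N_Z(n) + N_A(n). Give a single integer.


Step 0: N_F=1, N_Z=2, N_A=0, L=3
Step 1: N_F=0, N_Z=2, N_A=4, L=6
Step 2: N_F=4, N_Z=0, N_A=2, L=6
Step 3: N_F=2, N_Z=8, N_A=8, L=18

Answer: 18


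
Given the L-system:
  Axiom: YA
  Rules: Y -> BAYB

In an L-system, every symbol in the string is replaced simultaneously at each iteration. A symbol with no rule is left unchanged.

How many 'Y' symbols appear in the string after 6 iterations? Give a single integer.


Step 0: YA  (1 'Y')
Step 1: BAYBA  (1 'Y')
Step 2: BABAYBBA  (1 'Y')
Step 3: BABABAYBBBA  (1 'Y')
Step 4: BABABABAYBBBBA  (1 'Y')
Step 5: BABABABABAYBBBBBA  (1 'Y')
Step 6: BABABABABABAYBBBBBBA  (1 'Y')

Answer: 1


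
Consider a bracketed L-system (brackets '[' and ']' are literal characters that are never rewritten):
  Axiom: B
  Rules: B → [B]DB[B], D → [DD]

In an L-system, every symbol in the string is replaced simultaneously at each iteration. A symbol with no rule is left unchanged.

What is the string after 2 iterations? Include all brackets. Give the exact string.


Step 0: B
Step 1: [B]DB[B]
Step 2: [[B]DB[B]][DD][B]DB[B][[B]DB[B]]

Answer: [[B]DB[B]][DD][B]DB[B][[B]DB[B]]


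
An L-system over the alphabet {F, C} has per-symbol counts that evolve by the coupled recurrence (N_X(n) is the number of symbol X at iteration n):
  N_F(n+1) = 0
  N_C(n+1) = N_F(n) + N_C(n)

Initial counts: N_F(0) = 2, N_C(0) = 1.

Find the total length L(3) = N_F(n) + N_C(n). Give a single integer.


Answer: 3

Derivation:
Step 0: N_F=2, N_C=1, L=3
Step 1: N_F=0, N_C=3, L=3
Step 2: N_F=0, N_C=3, L=3
Step 3: N_F=0, N_C=3, L=3


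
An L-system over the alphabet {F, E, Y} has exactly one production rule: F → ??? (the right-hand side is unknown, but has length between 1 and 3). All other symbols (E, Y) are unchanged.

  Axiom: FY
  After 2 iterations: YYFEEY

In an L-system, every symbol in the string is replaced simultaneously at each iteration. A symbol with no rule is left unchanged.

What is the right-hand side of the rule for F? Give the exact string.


Trying F → YFE:
  Step 0: FY
  Step 1: YFEY
  Step 2: YYFEEY
Matches the given result.

Answer: YFE


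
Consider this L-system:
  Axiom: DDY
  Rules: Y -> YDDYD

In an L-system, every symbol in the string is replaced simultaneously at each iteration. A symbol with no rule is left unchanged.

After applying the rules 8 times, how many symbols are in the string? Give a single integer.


Step 0: length = 3
Step 1: length = 7
Step 2: length = 15
Step 3: length = 31
Step 4: length = 63
Step 5: length = 127
Step 6: length = 255
Step 7: length = 511
Step 8: length = 1023

Answer: 1023


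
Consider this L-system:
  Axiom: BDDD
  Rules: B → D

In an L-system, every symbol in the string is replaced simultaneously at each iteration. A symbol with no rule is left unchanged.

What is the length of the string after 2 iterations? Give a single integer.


Answer: 4

Derivation:
Step 0: length = 4
Step 1: length = 4
Step 2: length = 4


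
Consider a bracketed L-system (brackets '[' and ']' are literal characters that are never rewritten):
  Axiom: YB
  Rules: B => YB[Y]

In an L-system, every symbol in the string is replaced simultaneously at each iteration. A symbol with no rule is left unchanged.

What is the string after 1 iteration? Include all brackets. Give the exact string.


Step 0: YB
Step 1: YYB[Y]

Answer: YYB[Y]


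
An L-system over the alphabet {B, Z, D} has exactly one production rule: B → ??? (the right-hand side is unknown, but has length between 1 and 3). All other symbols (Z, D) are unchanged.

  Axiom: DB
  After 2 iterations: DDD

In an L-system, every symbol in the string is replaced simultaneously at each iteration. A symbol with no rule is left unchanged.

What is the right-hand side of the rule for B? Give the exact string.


Answer: DD

Derivation:
Trying B → DD:
  Step 0: DB
  Step 1: DDD
  Step 2: DDD
Matches the given result.


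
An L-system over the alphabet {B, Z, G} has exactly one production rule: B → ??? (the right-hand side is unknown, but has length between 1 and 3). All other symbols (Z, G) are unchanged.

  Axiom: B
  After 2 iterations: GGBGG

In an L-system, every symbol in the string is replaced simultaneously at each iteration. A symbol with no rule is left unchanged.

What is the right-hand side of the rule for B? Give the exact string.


Answer: GBG

Derivation:
Trying B → GBG:
  Step 0: B
  Step 1: GBG
  Step 2: GGBGG
Matches the given result.


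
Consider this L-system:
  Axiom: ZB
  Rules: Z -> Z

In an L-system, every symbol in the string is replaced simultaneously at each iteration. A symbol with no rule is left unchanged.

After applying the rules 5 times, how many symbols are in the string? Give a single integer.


Answer: 2

Derivation:
Step 0: length = 2
Step 1: length = 2
Step 2: length = 2
Step 3: length = 2
Step 4: length = 2
Step 5: length = 2


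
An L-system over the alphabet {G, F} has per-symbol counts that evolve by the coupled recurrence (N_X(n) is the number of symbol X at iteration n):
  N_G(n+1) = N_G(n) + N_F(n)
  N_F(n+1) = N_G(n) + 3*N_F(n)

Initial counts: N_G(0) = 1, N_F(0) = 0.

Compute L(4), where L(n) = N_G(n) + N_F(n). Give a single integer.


Step 0: N_G=1, N_F=0, L=1
Step 1: N_G=1, N_F=1, L=2
Step 2: N_G=2, N_F=4, L=6
Step 3: N_G=6, N_F=14, L=20
Step 4: N_G=20, N_F=48, L=68

Answer: 68


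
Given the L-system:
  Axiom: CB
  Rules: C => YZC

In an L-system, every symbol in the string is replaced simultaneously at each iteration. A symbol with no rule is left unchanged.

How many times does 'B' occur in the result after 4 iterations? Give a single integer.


Answer: 1

Derivation:
Step 0: CB  (1 'B')
Step 1: YZCB  (1 'B')
Step 2: YZYZCB  (1 'B')
Step 3: YZYZYZCB  (1 'B')
Step 4: YZYZYZYZCB  (1 'B')


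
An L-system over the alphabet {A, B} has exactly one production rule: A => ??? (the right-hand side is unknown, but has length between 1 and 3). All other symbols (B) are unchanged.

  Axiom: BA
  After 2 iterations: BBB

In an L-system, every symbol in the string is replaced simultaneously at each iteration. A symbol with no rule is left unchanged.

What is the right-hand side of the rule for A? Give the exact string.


Answer: BB

Derivation:
Trying A => BB:
  Step 0: BA
  Step 1: BBB
  Step 2: BBB
Matches the given result.


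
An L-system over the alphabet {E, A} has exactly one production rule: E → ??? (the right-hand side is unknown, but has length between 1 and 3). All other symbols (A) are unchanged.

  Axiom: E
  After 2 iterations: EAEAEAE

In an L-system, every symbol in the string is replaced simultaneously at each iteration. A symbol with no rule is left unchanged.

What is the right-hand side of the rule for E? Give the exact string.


Trying E → EAE:
  Step 0: E
  Step 1: EAE
  Step 2: EAEAEAE
Matches the given result.

Answer: EAE


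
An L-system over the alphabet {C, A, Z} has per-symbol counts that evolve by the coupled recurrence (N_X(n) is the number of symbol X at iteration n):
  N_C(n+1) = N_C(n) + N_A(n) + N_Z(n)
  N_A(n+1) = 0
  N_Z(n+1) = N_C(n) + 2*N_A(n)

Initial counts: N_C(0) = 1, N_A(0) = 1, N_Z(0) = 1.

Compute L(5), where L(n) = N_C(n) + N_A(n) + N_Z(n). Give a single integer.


Step 0: N_C=1, N_A=1, N_Z=1, L=3
Step 1: N_C=3, N_A=0, N_Z=3, L=6
Step 2: N_C=6, N_A=0, N_Z=3, L=9
Step 3: N_C=9, N_A=0, N_Z=6, L=15
Step 4: N_C=15, N_A=0, N_Z=9, L=24
Step 5: N_C=24, N_A=0, N_Z=15, L=39

Answer: 39


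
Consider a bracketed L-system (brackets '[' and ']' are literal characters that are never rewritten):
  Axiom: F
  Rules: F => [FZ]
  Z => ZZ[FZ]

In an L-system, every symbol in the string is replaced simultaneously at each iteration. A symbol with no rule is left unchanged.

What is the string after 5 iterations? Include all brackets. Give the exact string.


Answer: [[[[[FZ]ZZ[FZ]]ZZ[FZ]ZZ[FZ][[FZ]ZZ[FZ]]]ZZ[FZ]ZZ[FZ][[FZ]ZZ[FZ]]ZZ[FZ]ZZ[FZ][[FZ]ZZ[FZ]][[[FZ]ZZ[FZ]]ZZ[FZ]ZZ[FZ][[FZ]ZZ[FZ]]]]ZZ[FZ]ZZ[FZ][[FZ]ZZ[FZ]]ZZ[FZ]ZZ[FZ][[FZ]ZZ[FZ]][[[FZ]ZZ[FZ]]ZZ[FZ]ZZ[FZ][[FZ]ZZ[FZ]]]ZZ[FZ]ZZ[FZ][[FZ]ZZ[FZ]]ZZ[FZ]ZZ[FZ][[FZ]ZZ[FZ]][[[FZ]ZZ[FZ]]ZZ[FZ]ZZ[FZ][[FZ]ZZ[FZ]]][[[[FZ]ZZ[FZ]]ZZ[FZ]ZZ[FZ][[FZ]ZZ[FZ]]]ZZ[FZ]ZZ[FZ][[FZ]ZZ[FZ]]ZZ[FZ]ZZ[FZ][[FZ]ZZ[FZ]][[[FZ]ZZ[FZ]]ZZ[FZ]ZZ[FZ][[FZ]ZZ[FZ]]]]]

Derivation:
Step 0: F
Step 1: [FZ]
Step 2: [[FZ]ZZ[FZ]]
Step 3: [[[FZ]ZZ[FZ]]ZZ[FZ]ZZ[FZ][[FZ]ZZ[FZ]]]
Step 4: [[[[FZ]ZZ[FZ]]ZZ[FZ]ZZ[FZ][[FZ]ZZ[FZ]]]ZZ[FZ]ZZ[FZ][[FZ]ZZ[FZ]]ZZ[FZ]ZZ[FZ][[FZ]ZZ[FZ]][[[FZ]ZZ[FZ]]ZZ[FZ]ZZ[FZ][[FZ]ZZ[FZ]]]]
Step 5: [[[[[FZ]ZZ[FZ]]ZZ[FZ]ZZ[FZ][[FZ]ZZ[FZ]]]ZZ[FZ]ZZ[FZ][[FZ]ZZ[FZ]]ZZ[FZ]ZZ[FZ][[FZ]ZZ[FZ]][[[FZ]ZZ[FZ]]ZZ[FZ]ZZ[FZ][[FZ]ZZ[FZ]]]]ZZ[FZ]ZZ[FZ][[FZ]ZZ[FZ]]ZZ[FZ]ZZ[FZ][[FZ]ZZ[FZ]][[[FZ]ZZ[FZ]]ZZ[FZ]ZZ[FZ][[FZ]ZZ[FZ]]]ZZ[FZ]ZZ[FZ][[FZ]ZZ[FZ]]ZZ[FZ]ZZ[FZ][[FZ]ZZ[FZ]][[[FZ]ZZ[FZ]]ZZ[FZ]ZZ[FZ][[FZ]ZZ[FZ]]][[[[FZ]ZZ[FZ]]ZZ[FZ]ZZ[FZ][[FZ]ZZ[FZ]]]ZZ[FZ]ZZ[FZ][[FZ]ZZ[FZ]]ZZ[FZ]ZZ[FZ][[FZ]ZZ[FZ]][[[FZ]ZZ[FZ]]ZZ[FZ]ZZ[FZ][[FZ]ZZ[FZ]]]]]


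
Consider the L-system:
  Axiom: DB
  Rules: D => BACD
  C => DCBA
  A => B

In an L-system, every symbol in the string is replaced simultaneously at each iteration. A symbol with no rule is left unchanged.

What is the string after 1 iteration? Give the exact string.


Step 0: DB
Step 1: BACDB

Answer: BACDB


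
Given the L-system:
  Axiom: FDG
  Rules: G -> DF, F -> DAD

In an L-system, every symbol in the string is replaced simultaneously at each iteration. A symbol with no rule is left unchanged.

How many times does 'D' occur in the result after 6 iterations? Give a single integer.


Step 0: FDG  (1 'D')
Step 1: DADDDF  (4 'D')
Step 2: DADDDDAD  (6 'D')
Step 3: DADDDDAD  (6 'D')
Step 4: DADDDDAD  (6 'D')
Step 5: DADDDDAD  (6 'D')
Step 6: DADDDDAD  (6 'D')

Answer: 6


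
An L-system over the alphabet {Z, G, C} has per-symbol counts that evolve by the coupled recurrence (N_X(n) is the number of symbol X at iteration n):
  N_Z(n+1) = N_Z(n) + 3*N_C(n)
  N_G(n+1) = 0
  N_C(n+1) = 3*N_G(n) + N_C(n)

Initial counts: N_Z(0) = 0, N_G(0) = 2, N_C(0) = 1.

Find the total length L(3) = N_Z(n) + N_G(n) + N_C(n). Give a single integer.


Step 0: N_Z=0, N_G=2, N_C=1, L=3
Step 1: N_Z=3, N_G=0, N_C=7, L=10
Step 2: N_Z=24, N_G=0, N_C=7, L=31
Step 3: N_Z=45, N_G=0, N_C=7, L=52

Answer: 52


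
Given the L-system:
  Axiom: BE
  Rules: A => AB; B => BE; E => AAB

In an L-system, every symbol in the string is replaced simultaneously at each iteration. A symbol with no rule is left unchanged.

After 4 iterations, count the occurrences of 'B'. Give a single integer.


Step 0: BE  (1 'B')
Step 1: BEAAB  (2 'B')
Step 2: BEAABABABBE  (5 'B')
Step 3: BEAABABABBEABBEABBEBEAAB  (11 'B')
Step 4: BEAABABABBEABBEABBEBEAABABBEBEAABABBEBEAABBEAABABABBE  (24 'B')

Answer: 24


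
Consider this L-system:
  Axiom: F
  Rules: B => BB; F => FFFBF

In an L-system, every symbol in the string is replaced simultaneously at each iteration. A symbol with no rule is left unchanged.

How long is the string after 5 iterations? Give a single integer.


Step 0: length = 1
Step 1: length = 5
Step 2: length = 22
Step 3: length = 92
Step 4: length = 376
Step 5: length = 1520

Answer: 1520


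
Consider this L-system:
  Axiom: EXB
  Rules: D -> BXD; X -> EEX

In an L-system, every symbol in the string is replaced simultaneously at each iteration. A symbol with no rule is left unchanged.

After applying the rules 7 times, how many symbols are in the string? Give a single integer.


Step 0: length = 3
Step 1: length = 5
Step 2: length = 7
Step 3: length = 9
Step 4: length = 11
Step 5: length = 13
Step 6: length = 15
Step 7: length = 17

Answer: 17


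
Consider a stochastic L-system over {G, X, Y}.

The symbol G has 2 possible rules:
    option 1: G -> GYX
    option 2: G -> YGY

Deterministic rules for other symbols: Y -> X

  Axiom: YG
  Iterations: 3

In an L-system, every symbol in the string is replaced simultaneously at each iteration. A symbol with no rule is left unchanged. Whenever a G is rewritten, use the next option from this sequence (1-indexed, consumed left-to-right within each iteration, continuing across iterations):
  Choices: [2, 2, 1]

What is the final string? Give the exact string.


Answer: XXXGYXXX

Derivation:
Step 0: YG
Step 1: XYGY  (used choices [2])
Step 2: XXYGYX  (used choices [2])
Step 3: XXXGYXXX  (used choices [1])


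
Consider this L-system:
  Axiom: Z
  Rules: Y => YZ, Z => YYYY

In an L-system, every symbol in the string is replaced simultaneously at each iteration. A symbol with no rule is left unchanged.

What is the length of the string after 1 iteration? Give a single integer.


Step 0: length = 1
Step 1: length = 4

Answer: 4


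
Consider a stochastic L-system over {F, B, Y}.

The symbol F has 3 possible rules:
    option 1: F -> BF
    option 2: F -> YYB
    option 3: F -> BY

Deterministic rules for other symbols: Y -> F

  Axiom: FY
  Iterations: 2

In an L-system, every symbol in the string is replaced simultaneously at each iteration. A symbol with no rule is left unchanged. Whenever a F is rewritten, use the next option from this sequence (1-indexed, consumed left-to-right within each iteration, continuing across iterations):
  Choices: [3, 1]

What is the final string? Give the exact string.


Answer: BFBF

Derivation:
Step 0: FY
Step 1: BYF  (used choices [3])
Step 2: BFBF  (used choices [1])


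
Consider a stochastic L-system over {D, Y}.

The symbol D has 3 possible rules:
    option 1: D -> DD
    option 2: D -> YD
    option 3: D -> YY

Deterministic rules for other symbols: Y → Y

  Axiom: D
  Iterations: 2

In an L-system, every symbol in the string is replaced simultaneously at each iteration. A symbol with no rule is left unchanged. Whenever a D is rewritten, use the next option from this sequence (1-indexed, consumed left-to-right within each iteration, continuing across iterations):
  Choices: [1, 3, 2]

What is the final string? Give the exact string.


Step 0: D
Step 1: DD  (used choices [1])
Step 2: YYYD  (used choices [3, 2])

Answer: YYYD


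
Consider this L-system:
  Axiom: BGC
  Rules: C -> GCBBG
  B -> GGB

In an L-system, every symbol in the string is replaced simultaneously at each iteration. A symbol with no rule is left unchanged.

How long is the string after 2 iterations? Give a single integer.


Step 0: length = 3
Step 1: length = 9
Step 2: length = 19

Answer: 19


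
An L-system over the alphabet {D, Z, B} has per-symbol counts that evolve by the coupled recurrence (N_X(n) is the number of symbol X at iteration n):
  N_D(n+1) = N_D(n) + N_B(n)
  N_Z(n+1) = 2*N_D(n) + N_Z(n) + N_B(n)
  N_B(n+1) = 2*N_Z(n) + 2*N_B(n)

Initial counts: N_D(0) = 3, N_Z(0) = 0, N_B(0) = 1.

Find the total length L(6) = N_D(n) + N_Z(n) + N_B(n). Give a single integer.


Step 0: N_D=3, N_Z=0, N_B=1, L=4
Step 1: N_D=4, N_Z=7, N_B=2, L=13
Step 2: N_D=6, N_Z=17, N_B=18, L=41
Step 3: N_D=24, N_Z=47, N_B=70, L=141
Step 4: N_D=94, N_Z=165, N_B=234, L=493
Step 5: N_D=328, N_Z=587, N_B=798, L=1713
Step 6: N_D=1126, N_Z=2041, N_B=2770, L=5937

Answer: 5937


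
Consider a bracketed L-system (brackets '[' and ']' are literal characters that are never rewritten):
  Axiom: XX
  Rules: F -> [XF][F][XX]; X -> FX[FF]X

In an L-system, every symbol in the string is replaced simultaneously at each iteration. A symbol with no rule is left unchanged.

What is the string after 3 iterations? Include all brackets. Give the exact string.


Step 0: XX
Step 1: FX[FF]XFX[FF]X
Step 2: [XF][F][XX]FX[FF]X[[XF][F][XX][XF][F][XX]]FX[FF]X[XF][F][XX]FX[FF]X[[XF][F][XX][XF][F][XX]]FX[FF]X
Step 3: [FX[FF]X[XF][F][XX]][[XF][F][XX]][FX[FF]XFX[FF]X][XF][F][XX]FX[FF]X[[XF][F][XX][XF][F][XX]]FX[FF]X[[FX[FF]X[XF][F][XX]][[XF][F][XX]][FX[FF]XFX[FF]X][FX[FF]X[XF][F][XX]][[XF][F][XX]][FX[FF]XFX[FF]X]][XF][F][XX]FX[FF]X[[XF][F][XX][XF][F][XX]]FX[FF]X[FX[FF]X[XF][F][XX]][[XF][F][XX]][FX[FF]XFX[FF]X][XF][F][XX]FX[FF]X[[XF][F][XX][XF][F][XX]]FX[FF]X[[FX[FF]X[XF][F][XX]][[XF][F][XX]][FX[FF]XFX[FF]X][FX[FF]X[XF][F][XX]][[XF][F][XX]][FX[FF]XFX[FF]X]][XF][F][XX]FX[FF]X[[XF][F][XX][XF][F][XX]]FX[FF]X

Answer: [FX[FF]X[XF][F][XX]][[XF][F][XX]][FX[FF]XFX[FF]X][XF][F][XX]FX[FF]X[[XF][F][XX][XF][F][XX]]FX[FF]X[[FX[FF]X[XF][F][XX]][[XF][F][XX]][FX[FF]XFX[FF]X][FX[FF]X[XF][F][XX]][[XF][F][XX]][FX[FF]XFX[FF]X]][XF][F][XX]FX[FF]X[[XF][F][XX][XF][F][XX]]FX[FF]X[FX[FF]X[XF][F][XX]][[XF][F][XX]][FX[FF]XFX[FF]X][XF][F][XX]FX[FF]X[[XF][F][XX][XF][F][XX]]FX[FF]X[[FX[FF]X[XF][F][XX]][[XF][F][XX]][FX[FF]XFX[FF]X][FX[FF]X[XF][F][XX]][[XF][F][XX]][FX[FF]XFX[FF]X]][XF][F][XX]FX[FF]X[[XF][F][XX][XF][F][XX]]FX[FF]X


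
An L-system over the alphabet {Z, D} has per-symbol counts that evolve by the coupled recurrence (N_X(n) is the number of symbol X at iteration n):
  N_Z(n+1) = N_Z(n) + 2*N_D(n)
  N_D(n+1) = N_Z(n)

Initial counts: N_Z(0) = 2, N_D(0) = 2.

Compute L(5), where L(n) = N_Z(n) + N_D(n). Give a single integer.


Step 0: N_Z=2, N_D=2, L=4
Step 1: N_Z=6, N_D=2, L=8
Step 2: N_Z=10, N_D=6, L=16
Step 3: N_Z=22, N_D=10, L=32
Step 4: N_Z=42, N_D=22, L=64
Step 5: N_Z=86, N_D=42, L=128

Answer: 128


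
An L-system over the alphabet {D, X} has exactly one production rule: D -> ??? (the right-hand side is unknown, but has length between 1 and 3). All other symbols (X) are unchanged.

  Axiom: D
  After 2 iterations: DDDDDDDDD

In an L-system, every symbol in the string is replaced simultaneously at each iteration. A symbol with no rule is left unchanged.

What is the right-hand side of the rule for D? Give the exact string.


Trying D -> DDD:
  Step 0: D
  Step 1: DDD
  Step 2: DDDDDDDDD
Matches the given result.

Answer: DDD


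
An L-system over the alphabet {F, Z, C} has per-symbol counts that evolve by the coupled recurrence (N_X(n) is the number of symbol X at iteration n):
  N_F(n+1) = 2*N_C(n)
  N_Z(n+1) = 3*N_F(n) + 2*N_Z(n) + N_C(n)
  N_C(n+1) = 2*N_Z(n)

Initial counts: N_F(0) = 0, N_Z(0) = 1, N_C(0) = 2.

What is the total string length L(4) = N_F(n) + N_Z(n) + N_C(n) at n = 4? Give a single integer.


Answer: 436

Derivation:
Step 0: N_F=0, N_Z=1, N_C=2, L=3
Step 1: N_F=4, N_Z=4, N_C=2, L=10
Step 2: N_F=4, N_Z=22, N_C=8, L=34
Step 3: N_F=16, N_Z=64, N_C=44, L=124
Step 4: N_F=88, N_Z=220, N_C=128, L=436


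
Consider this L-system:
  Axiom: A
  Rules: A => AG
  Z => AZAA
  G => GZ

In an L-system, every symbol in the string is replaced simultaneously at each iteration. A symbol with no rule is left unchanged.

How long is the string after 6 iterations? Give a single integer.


Step 0: length = 1
Step 1: length = 2
Step 2: length = 4
Step 3: length = 10
Step 4: length = 26
Step 5: length = 64
Step 6: length = 154

Answer: 154


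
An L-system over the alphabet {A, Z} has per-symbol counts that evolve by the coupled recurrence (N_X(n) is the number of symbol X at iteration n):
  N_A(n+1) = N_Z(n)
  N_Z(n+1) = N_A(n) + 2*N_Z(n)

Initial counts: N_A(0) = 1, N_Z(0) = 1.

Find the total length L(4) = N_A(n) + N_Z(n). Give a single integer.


Step 0: N_A=1, N_Z=1, L=2
Step 1: N_A=1, N_Z=3, L=4
Step 2: N_A=3, N_Z=7, L=10
Step 3: N_A=7, N_Z=17, L=24
Step 4: N_A=17, N_Z=41, L=58

Answer: 58


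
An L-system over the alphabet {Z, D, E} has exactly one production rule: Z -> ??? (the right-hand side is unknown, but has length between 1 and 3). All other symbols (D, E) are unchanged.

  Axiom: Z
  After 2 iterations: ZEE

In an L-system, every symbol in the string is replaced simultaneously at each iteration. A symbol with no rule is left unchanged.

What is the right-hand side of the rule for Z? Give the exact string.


Trying Z -> ZE:
  Step 0: Z
  Step 1: ZE
  Step 2: ZEE
Matches the given result.

Answer: ZE


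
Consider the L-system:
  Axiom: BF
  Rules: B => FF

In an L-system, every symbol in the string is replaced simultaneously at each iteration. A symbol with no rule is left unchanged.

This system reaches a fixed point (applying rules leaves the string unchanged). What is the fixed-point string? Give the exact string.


Answer: FFF

Derivation:
Step 0: BF
Step 1: FFF
Step 2: FFF  (unchanged — fixed point at step 1)


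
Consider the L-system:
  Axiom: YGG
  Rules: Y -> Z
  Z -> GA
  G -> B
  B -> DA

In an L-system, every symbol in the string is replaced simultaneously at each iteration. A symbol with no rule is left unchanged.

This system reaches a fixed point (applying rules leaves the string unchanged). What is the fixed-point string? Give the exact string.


Step 0: YGG
Step 1: ZBB
Step 2: GADADA
Step 3: BADADA
Step 4: DAADADA
Step 5: DAADADA  (unchanged — fixed point at step 4)

Answer: DAADADA


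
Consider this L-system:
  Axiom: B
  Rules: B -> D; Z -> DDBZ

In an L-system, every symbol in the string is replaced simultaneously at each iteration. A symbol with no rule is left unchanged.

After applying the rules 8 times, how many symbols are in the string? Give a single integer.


Step 0: length = 1
Step 1: length = 1
Step 2: length = 1
Step 3: length = 1
Step 4: length = 1
Step 5: length = 1
Step 6: length = 1
Step 7: length = 1
Step 8: length = 1

Answer: 1


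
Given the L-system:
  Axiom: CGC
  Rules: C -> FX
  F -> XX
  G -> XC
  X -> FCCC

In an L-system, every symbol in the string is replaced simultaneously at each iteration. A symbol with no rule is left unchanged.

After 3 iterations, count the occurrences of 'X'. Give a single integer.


Step 0: CGC  (0 'X')
Step 1: FXXCFX  (3 'X')
Step 2: XXFCCCFCCCFXXXFCCC  (5 'X')
Step 3: FCCCFCCCXXFXFXFXXXFXFXFXXXFCCCFCCCFCCCXXFXFXFX  (17 'X')

Answer: 17


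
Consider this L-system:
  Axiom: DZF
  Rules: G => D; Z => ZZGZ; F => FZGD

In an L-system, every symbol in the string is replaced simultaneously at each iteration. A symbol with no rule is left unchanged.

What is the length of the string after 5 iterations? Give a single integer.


Step 0: length = 3
Step 1: length = 9
Step 2: length = 24
Step 3: length = 66
Step 4: length = 189
Step 5: length = 555

Answer: 555
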